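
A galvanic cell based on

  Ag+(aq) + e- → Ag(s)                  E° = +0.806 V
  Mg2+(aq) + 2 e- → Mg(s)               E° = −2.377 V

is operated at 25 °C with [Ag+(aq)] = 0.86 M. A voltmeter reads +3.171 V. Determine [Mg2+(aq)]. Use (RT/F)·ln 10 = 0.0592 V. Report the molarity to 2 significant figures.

With Ag⁺/Ag at the cathode and Mg²⁺/Mg at the anode, E°cell = +0.806 − (−2.377) = +3.183 V (n = 2).
From the Nernst equation, log Q = n(E° − E)/0.0592 = 2·(+3.183 − (+3.171))/0.0592 = 0.405.
Balancing electrons gives 2 Ag+(aq) + Mg(s) → 2 Ag(s) + Mg2+(aq); thus Q = [Mg2+(aq)] / [Ag+(aq)]^2.
Isolating [Mg2+(aq)] in Q = 10^{0.405} yields log [Mg2+(aq)] = 0.274, i.e. 1.9 M.

1.9 M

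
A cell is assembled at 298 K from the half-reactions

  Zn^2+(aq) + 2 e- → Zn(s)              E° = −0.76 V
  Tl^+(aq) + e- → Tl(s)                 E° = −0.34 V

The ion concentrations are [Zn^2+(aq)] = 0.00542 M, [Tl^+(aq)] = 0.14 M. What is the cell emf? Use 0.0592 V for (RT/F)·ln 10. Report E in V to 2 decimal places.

The Tl⁺/Tl couple has the more positive E°, so it is the cathode; Zn²⁺/Zn is the anode.
E°cell = −0.34 − (−0.76) = +0.42 V, with n = 2 electrons transferred.
The balanced reaction is 2 Tl^+(aq) + Zn(s) → 2 Tl(s) + Zn^2+(aq), so Q = [Zn^2+(aq)] / [Tl^+(aq)]^2 = 0.277 and log Q = −0.558.
By the Nernst equation, E = +0.42 − (0.0592/2)·(−0.558) = +0.44 V.

+0.44 V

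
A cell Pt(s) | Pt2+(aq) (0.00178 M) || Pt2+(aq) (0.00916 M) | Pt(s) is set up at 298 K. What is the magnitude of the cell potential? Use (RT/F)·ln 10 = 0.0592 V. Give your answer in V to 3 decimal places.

For a concentration cell E°cell = 0, since both electrodes use the same couple.
The compartment with the higher Pt2+(aq) concentration (0.00916 M) acts as the cathode; ions are reduced there and produced at the dilute (0.00178 M) anode.
With n = 2, Ecell = −(0.0592/2)·log([dilute]/[conc]) = −(0.0592/2)·log(0.00178/0.00916) = +0.021 V.

0.021 V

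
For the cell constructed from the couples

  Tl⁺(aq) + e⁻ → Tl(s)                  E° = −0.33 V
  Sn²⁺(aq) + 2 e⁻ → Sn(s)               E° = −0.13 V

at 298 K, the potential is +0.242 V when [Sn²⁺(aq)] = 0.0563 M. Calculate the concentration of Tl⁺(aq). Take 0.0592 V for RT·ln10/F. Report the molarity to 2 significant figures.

The Sn²⁺/Sn couple has the larger reduction potential, so it is the cathode: E°cell = −0.13 − (−0.33) = +0.20 V and n = 2.
From the Nernst equation, log Q = n(E° − E)/0.0592 = 2·(+0.20 − (+0.242))/0.0592 = −1.419.
For Sn²⁺(aq) + 2 Tl(s) → Sn(s) + 2 Tl⁺(aq), the reaction quotient is Q = [Tl⁺(aq)]^2 / [Sn²⁺(aq)].
Isolating [Tl⁺(aq)] in Q = 10^{−1.419} yields log [Tl⁺(aq)] = −1.334, i.e. 0.046 M.

0.046 M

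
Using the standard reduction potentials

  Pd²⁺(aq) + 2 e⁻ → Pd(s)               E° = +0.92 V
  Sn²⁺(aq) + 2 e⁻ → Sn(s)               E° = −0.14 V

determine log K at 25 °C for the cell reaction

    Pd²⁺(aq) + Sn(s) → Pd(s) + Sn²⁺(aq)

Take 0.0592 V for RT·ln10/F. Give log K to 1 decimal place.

The Pd²⁺/Pd couple is reduced (cathode); E°cell = +0.92 − (−0.14) = +1.06 V with n = 2.
At equilibrium E = 0, so log K = nE°cell / 0.0592 = (2)(+1.06) / 0.0592 = 35.8.

log K = 35.8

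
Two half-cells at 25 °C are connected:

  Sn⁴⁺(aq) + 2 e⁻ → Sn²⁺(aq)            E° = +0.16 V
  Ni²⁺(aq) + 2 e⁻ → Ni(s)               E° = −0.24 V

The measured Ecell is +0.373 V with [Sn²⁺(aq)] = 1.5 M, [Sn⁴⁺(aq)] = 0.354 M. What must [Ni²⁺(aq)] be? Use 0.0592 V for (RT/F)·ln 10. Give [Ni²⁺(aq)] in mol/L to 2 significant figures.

1.9 M

The Sn⁴⁺/Sn²⁺ couple has the larger reduction potential, so it is the cathode: E°cell = +0.16 − (−0.24) = +0.40 V and n = 2.
From the Nernst equation, log Q = n(E° − E)/0.0592 = 2·(+0.40 − (+0.373))/0.0592 = 0.912.
Balancing electrons gives Sn⁴⁺(aq) + Ni(s) → Sn²⁺(aq) + Ni²⁺(aq); thus Q = ([Sn²⁺(aq)]·[Ni²⁺(aq)]) / [Sn⁴⁺(aq)].
Isolating [Ni²⁺(aq)] in Q = 10^{0.912} yields log [Ni²⁺(aq)] = 0.285, i.e. 1.9 M.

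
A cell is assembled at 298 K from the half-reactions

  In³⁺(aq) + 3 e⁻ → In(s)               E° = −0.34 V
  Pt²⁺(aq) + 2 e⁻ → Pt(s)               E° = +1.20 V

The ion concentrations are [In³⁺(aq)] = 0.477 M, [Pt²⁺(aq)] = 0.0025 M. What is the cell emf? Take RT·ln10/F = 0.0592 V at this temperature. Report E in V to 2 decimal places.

+1.47 V

The Pt²⁺/Pt couple has the more positive E°, so it is the cathode; In³⁺/In is the anode.
The standard potential is +1.20 − (−0.34) = +1.54 V and the balanced reaction transfers n = 6 electrons.
Balancing gives 3 Pt²⁺(aq) + 2 In(s) → 3 Pt(s) + 2 In³⁺(aq); hence Q = [In³⁺(aq)]^2 / [Pt²⁺(aq)]^3 = 1.46×10^7 (log Q = 7.163).
By the Nernst equation, E = +1.54 − (0.0592/6)·(7.163) = +1.47 V.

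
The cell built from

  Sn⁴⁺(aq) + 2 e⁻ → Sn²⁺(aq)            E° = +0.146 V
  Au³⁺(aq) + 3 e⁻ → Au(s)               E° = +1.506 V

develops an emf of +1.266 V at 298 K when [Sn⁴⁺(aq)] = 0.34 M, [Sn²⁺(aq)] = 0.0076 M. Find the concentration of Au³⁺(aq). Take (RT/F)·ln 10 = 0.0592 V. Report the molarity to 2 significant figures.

Au³⁺/Au is the cathode (higher E°); E°cell = +1.506 − (+0.146) = +1.360 V with n = 6.
From the Nernst equation, log Q = n(E° − E)/0.0592 = 6·(+1.360 − (+1.266))/0.0592 = 9.527.
For 2 Au³⁺(aq) + 3 Sn²⁺(aq) → 2 Au(s) + 3 Sn⁴⁺(aq), the reaction quotient is Q = [Sn⁴⁺(aq)]^3 / ([Au³⁺(aq)]^2·[Sn²⁺(aq)]^3).
Isolating [Au³⁺(aq)] in Q = 10^{9.527} yields log [Au³⁺(aq)] = −2.288, i.e. 0.0052 M.

0.0052 M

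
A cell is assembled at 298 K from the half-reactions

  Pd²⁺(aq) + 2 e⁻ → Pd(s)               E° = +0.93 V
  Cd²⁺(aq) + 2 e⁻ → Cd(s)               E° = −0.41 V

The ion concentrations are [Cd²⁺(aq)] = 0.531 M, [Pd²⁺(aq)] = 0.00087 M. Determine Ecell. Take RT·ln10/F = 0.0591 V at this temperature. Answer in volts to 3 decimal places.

Pd²⁺/Pd is reduced (cathode, E° = +0.93 V) and Cd²⁺/Cd is oxidized (anode).
The standard potential is +0.93 − (−0.41) = +1.34 V and the balanced reaction transfers n = 2 electrons.
The balanced reaction is Pd²⁺(aq) + Cd(s) → Pd(s) + Cd²⁺(aq), so Q = [Cd²⁺(aq)] / [Pd²⁺(aq)] = 610 and log Q = 2.786.
E = E° − (0.0591/n)·log Q = +1.34 − (0.0591/2)(2.786) = +1.258 V.

+1.258 V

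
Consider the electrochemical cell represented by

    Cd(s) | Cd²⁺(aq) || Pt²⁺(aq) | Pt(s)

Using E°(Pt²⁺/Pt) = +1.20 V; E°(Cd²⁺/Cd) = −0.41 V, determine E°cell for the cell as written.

By convention the left-hand electrode in cell notation is the anode (oxidation) and the right-hand electrode is the cathode (reduction).
E°cell = E°(right) − E°(left) = +1.20 − (−0.41) = +1.61 V.

+1.61 V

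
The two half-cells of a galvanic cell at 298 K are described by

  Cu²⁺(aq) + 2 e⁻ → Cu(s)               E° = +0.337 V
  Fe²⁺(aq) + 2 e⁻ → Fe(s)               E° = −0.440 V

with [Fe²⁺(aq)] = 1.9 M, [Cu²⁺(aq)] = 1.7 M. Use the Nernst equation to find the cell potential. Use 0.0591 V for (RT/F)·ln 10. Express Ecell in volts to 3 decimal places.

+0.776 V

Since E°(Cu²⁺/Cu) > E°(Fe²⁺/Fe), Cu²⁺/Cu serves as the cathode.
The standard potential is +0.337 − (−0.440) = +0.777 V and the balanced reaction transfers n = 2 electrons.
The balanced reaction is Cu²⁺(aq) + Fe(s) → Cu(s) + Fe²⁺(aq), so Q = [Fe²⁺(aq)] / [Cu²⁺(aq)] = 1.12 and log Q = 0.048.
E = E° − (0.0591/n)·log Q = +0.777 − (0.0591/2)(0.048) = +0.776 V.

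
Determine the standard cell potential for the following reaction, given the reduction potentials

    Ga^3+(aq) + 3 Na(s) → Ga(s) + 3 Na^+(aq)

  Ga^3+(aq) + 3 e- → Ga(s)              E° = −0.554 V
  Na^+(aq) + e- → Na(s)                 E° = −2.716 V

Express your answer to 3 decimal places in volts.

In the reaction as written, Ga^3+(aq) is reduced (cathode) and Na^+(aq) is produced by oxidation at the anode.
E°cell = E°(cathode) − E°(anode) = −0.554 − (−2.716) = +2.162 V.
The positive value indicates the reaction is spontaneous as written.

+2.162 V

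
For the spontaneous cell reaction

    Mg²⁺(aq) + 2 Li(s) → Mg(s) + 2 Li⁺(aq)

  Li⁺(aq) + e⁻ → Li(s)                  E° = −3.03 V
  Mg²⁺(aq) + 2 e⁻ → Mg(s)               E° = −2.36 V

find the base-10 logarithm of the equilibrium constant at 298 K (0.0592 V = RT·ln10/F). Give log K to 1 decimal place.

The Mg²⁺/Mg couple is reduced (cathode); E°cell = −2.36 − (−3.03) = +0.67 V with n = 2.
At equilibrium E = 0, so log K = nE°cell / 0.0592 = (2)(+0.67) / 0.0592 = 22.6.

log K = 22.6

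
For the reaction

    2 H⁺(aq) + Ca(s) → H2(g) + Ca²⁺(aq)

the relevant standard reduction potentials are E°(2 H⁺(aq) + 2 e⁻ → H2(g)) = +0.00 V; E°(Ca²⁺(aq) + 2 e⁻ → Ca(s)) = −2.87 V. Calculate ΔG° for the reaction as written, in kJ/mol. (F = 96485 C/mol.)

In the reaction as written H⁺(aq) is reduced, so the 2H⁺/H₂ couple is the cathode and Ca²⁺/Ca is the anode.
E°cell = +0.00 − (−2.87) = +2.87 V; balancing electrons gives n = 2.
ΔG° = −nFE°cell = −(2)(96485)(+2.87) J/mol = −554 kJ/mol.

−554 kJ/mol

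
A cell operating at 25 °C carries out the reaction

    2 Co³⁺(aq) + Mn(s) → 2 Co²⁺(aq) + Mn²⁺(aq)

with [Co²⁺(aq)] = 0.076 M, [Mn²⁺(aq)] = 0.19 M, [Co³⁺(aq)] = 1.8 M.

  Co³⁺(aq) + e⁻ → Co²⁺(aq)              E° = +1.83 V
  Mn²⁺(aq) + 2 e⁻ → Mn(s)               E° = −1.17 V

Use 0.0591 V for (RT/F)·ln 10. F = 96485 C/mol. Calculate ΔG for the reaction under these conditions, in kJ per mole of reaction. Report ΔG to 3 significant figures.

E°cell = +1.83 − (−1.17) = +3.00 V; the balanced reaction transfers n = 2 electrons.
Q = ([Co²⁺(aq)]^2·[Mn²⁺(aq)]) / [Co³⁺(aq)]^2 = 0.000339, so log Q = −3.470 and E = +3.00 − (0.0591/2)(−3.470) = +3.1025 V.
Finally ΔG = −nFE = −(2)(96485 C/mol)(+3.1025 V) = −599 kJ/mol.

−599 kJ/mol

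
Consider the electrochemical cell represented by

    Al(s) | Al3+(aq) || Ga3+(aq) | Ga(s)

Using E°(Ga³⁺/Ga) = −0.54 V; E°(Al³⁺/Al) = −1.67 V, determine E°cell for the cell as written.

By convention the left-hand electrode in cell notation is the anode (oxidation) and the right-hand electrode is the cathode (reduction).
E°cell = E°(right) − E°(left) = −0.54 − (−1.67) = +1.13 V.

+1.13 V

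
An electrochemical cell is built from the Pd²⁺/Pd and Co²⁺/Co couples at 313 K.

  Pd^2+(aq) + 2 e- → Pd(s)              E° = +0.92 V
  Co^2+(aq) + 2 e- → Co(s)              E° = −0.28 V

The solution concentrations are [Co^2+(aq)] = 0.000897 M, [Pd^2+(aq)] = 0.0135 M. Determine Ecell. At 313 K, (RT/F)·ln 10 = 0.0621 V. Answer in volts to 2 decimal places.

+1.24 V

Since E°(Pd²⁺/Pd) > E°(Co²⁺/Co), Pd²⁺/Pd serves as the cathode.
E°cell = +0.92 − (−0.28) = +1.20 V, with n = 2 electrons transferred.
The balanced reaction is Pd^2+(aq) + Co(s) → Pd(s) + Co^2+(aq), so Q = [Co^2+(aq)] / [Pd^2+(aq)] = 0.0664 and log Q = −1.178.
E = E° − (0.0621/n)·log Q = +1.20 − (0.0621/2)(−1.178) = +1.24 V.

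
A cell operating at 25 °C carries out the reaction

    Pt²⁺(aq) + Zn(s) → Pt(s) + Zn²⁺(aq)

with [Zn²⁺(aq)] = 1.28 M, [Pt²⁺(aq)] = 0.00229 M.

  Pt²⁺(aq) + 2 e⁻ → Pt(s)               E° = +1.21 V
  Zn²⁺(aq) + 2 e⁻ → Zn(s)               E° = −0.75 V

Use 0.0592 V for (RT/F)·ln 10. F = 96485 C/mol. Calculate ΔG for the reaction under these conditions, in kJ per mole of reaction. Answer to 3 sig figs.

−363 kJ/mol

E°cell = +1.21 − (−0.75) = +1.96 V; the balanced reaction transfers n = 2 electrons.
The reaction quotient is [Zn²⁺(aq)] / [Pt²⁺(aq)] = 559; by Nernst, E = +1.96 − (0.0592/2)(2.747) = +1.8787 V.
ΔG = −nFE = −(2)(96485)(+1.8787) J/mol = −363 kJ/mol.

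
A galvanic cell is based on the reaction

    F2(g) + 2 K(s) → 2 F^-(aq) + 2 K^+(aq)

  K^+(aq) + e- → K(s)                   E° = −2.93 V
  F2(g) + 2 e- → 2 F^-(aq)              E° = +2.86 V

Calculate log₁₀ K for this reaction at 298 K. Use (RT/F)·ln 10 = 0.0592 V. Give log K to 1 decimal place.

The F₂/F⁻ couple is reduced (cathode); E°cell = +2.86 − (−2.93) = +5.79 V with n = 2.
At equilibrium E = 0, so log K = nE°cell / 0.0592 = (2)(+5.79) / 0.0592 = 195.6.

log K = 195.6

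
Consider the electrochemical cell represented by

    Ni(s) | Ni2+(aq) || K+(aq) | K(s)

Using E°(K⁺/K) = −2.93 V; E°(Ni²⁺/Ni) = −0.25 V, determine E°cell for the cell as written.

−2.68 V

By convention the left-hand electrode in cell notation is the anode (oxidation) and the right-hand electrode is the cathode (reduction).
E°cell = E°(right) − E°(left) = −2.93 − (−0.25) = −2.68 V.
The negative sign shows that, as written, the cell would require an external voltage to drive the reaction.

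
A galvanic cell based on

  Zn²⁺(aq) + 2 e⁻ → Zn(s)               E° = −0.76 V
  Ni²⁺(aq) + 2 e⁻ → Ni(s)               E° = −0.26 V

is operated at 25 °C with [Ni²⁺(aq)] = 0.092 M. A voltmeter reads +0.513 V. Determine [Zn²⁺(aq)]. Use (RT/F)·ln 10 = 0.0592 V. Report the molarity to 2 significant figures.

0.033 M

The Ni²⁺/Ni couple has the larger reduction potential, so it is the cathode: E°cell = −0.26 − (−0.76) = +0.50 V and n = 2.
Since E = E° − (0.0592/n)·log Q, log Q = n(E° − E)/0.0592 = −0.439.
Balancing electrons gives Ni²⁺(aq) + Zn(s) → Ni(s) + Zn²⁺(aq); thus Q = [Zn²⁺(aq)] / [Ni²⁺(aq)].
Substituting the known concentrations and solving, log [Zn²⁺(aq)] = −1.475 and [Zn²⁺(aq)] = 0.033 M.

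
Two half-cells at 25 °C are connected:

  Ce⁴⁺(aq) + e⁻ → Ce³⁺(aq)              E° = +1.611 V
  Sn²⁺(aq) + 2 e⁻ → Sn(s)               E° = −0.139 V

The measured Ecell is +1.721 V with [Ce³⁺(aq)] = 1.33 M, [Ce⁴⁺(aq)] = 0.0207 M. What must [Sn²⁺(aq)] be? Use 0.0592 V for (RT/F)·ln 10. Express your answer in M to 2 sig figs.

0.0023 M

The Ce⁴⁺/Ce³⁺ couple has the larger reduction potential, so it is the cathode: E°cell = +1.611 − (−0.139) = +1.750 V and n = 2.
From the Nernst equation, log Q = n(E° − E)/0.0592 = 2·(+1.750 − (+1.721))/0.0592 = 0.980.
Balancing electrons gives 2 Ce⁴⁺(aq) + Sn(s) → 2 Ce³⁺(aq) + Sn²⁺(aq); thus Q = ([Ce³⁺(aq)]^2·[Sn²⁺(aq)]) / [Ce⁴⁺(aq)]^2.
Substituting the known concentrations and solving, log [Sn²⁺(aq)] = −2.636 and [Sn²⁺(aq)] = 0.0023 M.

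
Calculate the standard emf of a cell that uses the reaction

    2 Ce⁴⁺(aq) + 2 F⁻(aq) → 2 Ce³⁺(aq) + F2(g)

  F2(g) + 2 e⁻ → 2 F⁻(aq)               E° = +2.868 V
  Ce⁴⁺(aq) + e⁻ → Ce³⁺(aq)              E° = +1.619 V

−1.249 V

Ce⁴⁺(aq) gains electrons, so the Ce⁴⁺/Ce³⁺ couple is the cathode; the F₂/F⁻ couple is the anode.
E°cell = E°(cathode) − E°(anode) = +1.619 − (+2.868) = −1.249 V.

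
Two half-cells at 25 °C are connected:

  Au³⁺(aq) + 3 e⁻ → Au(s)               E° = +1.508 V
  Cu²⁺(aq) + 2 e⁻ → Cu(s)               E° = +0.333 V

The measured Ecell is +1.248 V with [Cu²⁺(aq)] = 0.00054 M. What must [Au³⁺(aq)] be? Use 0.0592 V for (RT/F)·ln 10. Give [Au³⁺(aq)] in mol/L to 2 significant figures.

0.063 M

With Au³⁺/Au at the cathode and Cu²⁺/Cu at the anode, E°cell = +1.508 − (+0.333) = +1.175 V (n = 6).
Rearranging E = E° − (0.0592/n)·log Q gives log Q = 6(+1.175 − (+1.248))/0.0592 = −7.399.
The balanced reaction is 2 Au³⁺(aq) + 3 Cu(s) → 2 Au(s) + 3 Cu²⁺(aq), so Q = [Cu²⁺(aq)]^3 / [Au³⁺(aq)]^2.
Substituting the known concentrations and solving, log [Au³⁺(aq)] = −1.202 and [Au³⁺(aq)] = 0.063 M.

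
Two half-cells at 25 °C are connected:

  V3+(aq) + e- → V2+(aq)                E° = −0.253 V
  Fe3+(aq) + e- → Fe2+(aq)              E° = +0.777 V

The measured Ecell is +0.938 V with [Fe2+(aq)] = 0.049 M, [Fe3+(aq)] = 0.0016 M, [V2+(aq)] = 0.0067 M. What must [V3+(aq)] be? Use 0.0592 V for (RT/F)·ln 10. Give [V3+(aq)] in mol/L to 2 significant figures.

0.0078 M

With Fe³⁺/Fe²⁺ at the cathode and V³⁺/V²⁺ at the anode, E°cell = +0.777 − (−0.253) = +1.030 V (n = 1).
Since E = E° − (0.0592/n)·log Q, log Q = n(E° − E)/0.0592 = 1.554.
The balanced reaction is Fe3+(aq) + V2+(aq) → Fe2+(aq) + V3+(aq), so Q = ([Fe2+(aq)]·[V3+(aq)]) / ([Fe3+(aq)]·[V2+(aq)]).
Solving for the unknown gives log [V3+(aq)] = −2.106, so [V3+(aq)] ≈ 0.0078 M.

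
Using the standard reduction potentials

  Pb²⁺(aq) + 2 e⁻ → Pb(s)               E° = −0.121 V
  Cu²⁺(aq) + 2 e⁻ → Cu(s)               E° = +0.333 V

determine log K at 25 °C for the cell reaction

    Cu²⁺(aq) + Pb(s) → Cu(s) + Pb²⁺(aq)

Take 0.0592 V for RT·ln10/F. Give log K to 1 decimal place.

log K = 15.3

The Cu²⁺/Cu couple is reduced (cathode); E°cell = +0.333 − (−0.121) = +0.454 V with n = 2.
At equilibrium E = 0, so log K = nE°cell / 0.0592 = (2)(+0.454) / 0.0592 = 15.3.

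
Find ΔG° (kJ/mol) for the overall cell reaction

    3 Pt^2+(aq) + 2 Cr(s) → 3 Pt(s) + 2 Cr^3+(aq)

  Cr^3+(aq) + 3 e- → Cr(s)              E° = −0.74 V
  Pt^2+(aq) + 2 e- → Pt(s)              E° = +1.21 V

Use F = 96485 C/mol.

−1129 kJ/mol

In the reaction as written Pt^2+(aq) is reduced, so the Pt²⁺/Pt couple is the cathode and Cr³⁺/Cr is the anode.
E°cell = +1.21 − (−0.74) = +1.95 V; balancing electrons gives n = 6.
ΔG° = −nFE°cell = −(6)(96485)(+1.95) J/mol = −1129 kJ/mol.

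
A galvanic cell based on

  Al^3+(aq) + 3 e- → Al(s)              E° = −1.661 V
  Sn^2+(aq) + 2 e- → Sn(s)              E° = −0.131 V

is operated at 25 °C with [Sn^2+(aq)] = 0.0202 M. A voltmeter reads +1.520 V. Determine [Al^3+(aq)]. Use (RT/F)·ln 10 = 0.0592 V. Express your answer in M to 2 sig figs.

With Sn²⁺/Sn at the cathode and Al³⁺/Al at the anode, E°cell = −0.131 − (−1.661) = +1.530 V (n = 6).
Rearranging E = E° − (0.0592/n)·log Q gives log Q = 6(+1.530 − (+1.520))/0.0592 = 1.014.
The balanced reaction is 3 Sn^2+(aq) + 2 Al(s) → 3 Sn(s) + 2 Al^3+(aq), so Q = [Al^3+(aq)]^2 / [Sn^2+(aq)]^3.
Substituting the known concentrations and solving, log [Al^3+(aq)] = −2.035 and [Al^3+(aq)] = 0.0092 M.

0.0092 M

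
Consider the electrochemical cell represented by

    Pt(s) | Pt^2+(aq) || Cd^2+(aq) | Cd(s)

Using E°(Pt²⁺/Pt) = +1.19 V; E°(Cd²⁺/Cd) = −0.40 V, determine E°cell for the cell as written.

−1.59 V

By convention the left-hand electrode in cell notation is the anode (oxidation) and the right-hand electrode is the cathode (reduction).
E°cell = E°(right) − E°(left) = −0.40 − (+1.19) = −1.59 V.
The negative sign shows that, as written, the cell would require an external voltage to drive the reaction.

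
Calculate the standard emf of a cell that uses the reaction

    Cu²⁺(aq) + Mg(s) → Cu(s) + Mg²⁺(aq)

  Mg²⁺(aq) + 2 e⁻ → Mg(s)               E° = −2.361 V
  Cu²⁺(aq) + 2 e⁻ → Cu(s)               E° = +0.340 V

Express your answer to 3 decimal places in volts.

+2.701 V

In the reaction as written, Cu²⁺(aq) is reduced (cathode) and Mg²⁺(aq) is produced by oxidation at the anode.
E°cell = E°(cathode) − E°(anode) = +0.340 − (−2.361) = +2.701 V.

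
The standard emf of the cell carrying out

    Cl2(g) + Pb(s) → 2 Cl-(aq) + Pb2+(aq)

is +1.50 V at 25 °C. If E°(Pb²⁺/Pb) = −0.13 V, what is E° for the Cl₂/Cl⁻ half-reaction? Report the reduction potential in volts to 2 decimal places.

+1.37 V

In the reaction as written the Cl₂/Cl⁻ couple is reduced (cathode) and Pb²⁺/Pb is oxidized (anode), so E°cell = E°(Cl₂/Cl⁻) − E°(Pb²⁺/Pb).
E°(Cl₂/Cl⁻) = E°cell + E°(anode) = +1.50 + (−0.13) = +1.37 V.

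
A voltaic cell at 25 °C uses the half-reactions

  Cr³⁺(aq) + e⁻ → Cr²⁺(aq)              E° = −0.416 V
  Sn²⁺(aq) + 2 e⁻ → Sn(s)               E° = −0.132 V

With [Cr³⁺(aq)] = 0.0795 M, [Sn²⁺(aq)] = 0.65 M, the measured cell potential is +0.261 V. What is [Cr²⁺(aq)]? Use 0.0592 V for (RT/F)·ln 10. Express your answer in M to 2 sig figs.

The Sn²⁺/Sn couple has the larger reduction potential, so it is the cathode: E°cell = −0.132 − (−0.416) = +0.284 V and n = 2.
Rearranging E = E° − (0.0592/n)·log Q gives log Q = 2(+0.284 − (+0.261))/0.0592 = 0.777.
For Sn²⁺(aq) + 2 Cr²⁺(aq) → Sn(s) + 2 Cr³⁺(aq), the reaction quotient is Q = [Cr³⁺(aq)]^2 / ([Sn²⁺(aq)]·[Cr²⁺(aq)]^2).
Solving for the unknown gives log [Cr²⁺(aq)] = −1.395, so [Cr²⁺(aq)] ≈ 0.040 M.

0.040 M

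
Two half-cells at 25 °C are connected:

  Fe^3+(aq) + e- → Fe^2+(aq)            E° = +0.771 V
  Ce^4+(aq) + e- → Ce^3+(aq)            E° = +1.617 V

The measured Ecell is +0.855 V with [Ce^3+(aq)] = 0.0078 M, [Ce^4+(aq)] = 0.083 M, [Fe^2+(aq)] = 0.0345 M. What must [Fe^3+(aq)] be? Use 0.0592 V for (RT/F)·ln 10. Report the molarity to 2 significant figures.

The Ce⁴⁺/Ce³⁺ couple has the larger reduction potential, so it is the cathode: E°cell = +1.617 − (+0.771) = +0.846 V and n = 1.
Rearranging E = E° − (0.0592/n)·log Q gives log Q = 1(+0.846 − (+0.855))/0.0592 = −0.152.
The balanced reaction is Ce^4+(aq) + Fe^2+(aq) → Ce^3+(aq) + Fe^3+(aq), so Q = ([Ce^3+(aq)]·[Fe^3+(aq)]) / ([Ce^4+(aq)]·[Fe^2+(aq)]).
Isolating [Fe^3+(aq)] in Q = 10^{−0.152} yields log [Fe^3+(aq)] = −0.587, i.e. 0.26 M.

0.26 M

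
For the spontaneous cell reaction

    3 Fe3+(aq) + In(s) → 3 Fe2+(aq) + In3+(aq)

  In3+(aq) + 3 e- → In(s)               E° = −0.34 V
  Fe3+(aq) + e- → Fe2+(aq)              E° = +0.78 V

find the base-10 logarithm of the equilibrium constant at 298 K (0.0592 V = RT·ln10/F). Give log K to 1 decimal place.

The Fe³⁺/Fe²⁺ couple is reduced (cathode); E°cell = +0.78 − (−0.34) = +1.12 V with n = 3.
At equilibrium E = 0, so log K = nE°cell / 0.0592 = (3)(+1.12) / 0.0592 = 56.8.

log K = 56.8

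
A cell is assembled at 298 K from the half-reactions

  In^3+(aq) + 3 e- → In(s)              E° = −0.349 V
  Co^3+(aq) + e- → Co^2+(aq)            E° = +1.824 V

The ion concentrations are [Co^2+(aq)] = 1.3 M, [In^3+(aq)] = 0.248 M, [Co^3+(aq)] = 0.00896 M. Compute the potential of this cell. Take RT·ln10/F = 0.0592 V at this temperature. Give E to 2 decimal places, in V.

+2.06 V

Co³⁺/Co²⁺ is reduced (cathode, E° = +1.824 V) and In³⁺/In is oxidized (anode).
E°cell = E°cat − E°an = +1.824 − (−0.349) = +2.173 V; n = 3.
Balancing gives 3 Co^3+(aq) + In(s) → 3 Co^2+(aq) + In^3+(aq); hence Q = ([Co^2+(aq)]^3·[In^3+(aq)]) / [Co^3+(aq)]^3 = 7.57×10^5 (log Q = 5.879).
E = E° − (0.0592/n)·log Q = +2.173 − (0.0592/3)(5.879) = +2.06 V.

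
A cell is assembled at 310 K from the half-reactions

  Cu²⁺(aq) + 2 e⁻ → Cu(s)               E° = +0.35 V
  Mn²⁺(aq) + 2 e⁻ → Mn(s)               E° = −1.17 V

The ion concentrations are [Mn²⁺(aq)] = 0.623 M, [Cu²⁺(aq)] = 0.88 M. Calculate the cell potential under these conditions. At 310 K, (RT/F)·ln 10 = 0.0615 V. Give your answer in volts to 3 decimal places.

Cu²⁺/Cu is reduced (cathode, E° = +0.35 V) and Mn²⁺/Mn is oxidized (anode).
E°cell = E°cat − E°an = +0.35 − (−1.17) = +1.52 V; n = 2.
The balanced reaction is Cu²⁺(aq) + Mn(s) → Cu(s) + Mn²⁺(aq), so Q = [Mn²⁺(aq)] / [Cu²⁺(aq)] = 0.708 and log Q = −0.150.
By the Nernst equation, E = +1.52 − (0.0615/2)·(−0.150) = +1.525 V.

+1.525 V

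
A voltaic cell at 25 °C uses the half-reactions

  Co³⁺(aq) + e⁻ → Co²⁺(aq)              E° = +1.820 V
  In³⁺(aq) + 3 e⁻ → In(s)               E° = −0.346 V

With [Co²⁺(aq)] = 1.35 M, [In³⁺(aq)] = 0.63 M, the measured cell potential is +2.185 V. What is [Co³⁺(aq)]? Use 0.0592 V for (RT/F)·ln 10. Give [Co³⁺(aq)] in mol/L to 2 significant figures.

With Co³⁺/Co²⁺ at the cathode and In³⁺/In at the anode, E°cell = +1.820 − (−0.346) = +2.166 V (n = 3).
From the Nernst equation, log Q = n(E° − E)/0.0592 = 3·(+2.166 − (+2.185))/0.0592 = −0.963.
Balancing electrons gives 3 Co³⁺(aq) + In(s) → 3 Co²⁺(aq) + In³⁺(aq); thus Q = ([Co²⁺(aq)]^3·[In³⁺(aq)]) / [Co³⁺(aq)]^3.
Substituting the known concentrations and solving, log [Co³⁺(aq)] = 0.384 and [Co³⁺(aq)] = 2.4 M.

2.4 M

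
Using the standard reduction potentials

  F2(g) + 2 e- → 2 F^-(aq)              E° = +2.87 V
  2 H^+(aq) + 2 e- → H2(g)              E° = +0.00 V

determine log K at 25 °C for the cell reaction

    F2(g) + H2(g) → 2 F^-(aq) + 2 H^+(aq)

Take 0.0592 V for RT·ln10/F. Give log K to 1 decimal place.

log K = 97.0

The F₂/F⁻ couple is reduced (cathode); E°cell = +2.87 − (+0.00) = +2.87 V with n = 2.
At equilibrium E = 0, so log K = nE°cell / 0.0592 = (2)(+2.87) / 0.0592 = 97.0.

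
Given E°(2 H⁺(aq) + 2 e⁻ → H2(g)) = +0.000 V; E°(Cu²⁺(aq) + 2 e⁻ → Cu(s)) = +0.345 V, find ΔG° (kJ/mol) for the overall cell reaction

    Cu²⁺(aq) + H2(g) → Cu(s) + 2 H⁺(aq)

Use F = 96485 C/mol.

−66.6 kJ/mol

In the reaction as written Cu²⁺(aq) is reduced, so the Cu²⁺/Cu couple is the cathode and 2H⁺/H₂ is the anode.
E°cell = +0.345 − (+0.000) = +0.345 V; balancing electrons gives n = 2.
ΔG° = −nFE°cell = −(2)(96485)(+0.345) J/mol = −66.6 kJ/mol.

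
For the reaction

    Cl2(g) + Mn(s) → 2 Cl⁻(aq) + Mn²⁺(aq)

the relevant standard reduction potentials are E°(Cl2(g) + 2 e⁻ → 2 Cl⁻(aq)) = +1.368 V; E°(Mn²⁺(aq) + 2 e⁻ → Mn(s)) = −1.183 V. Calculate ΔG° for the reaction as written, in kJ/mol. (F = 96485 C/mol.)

−492 kJ/mol

In the reaction as written Cl2(g) is reduced, so the Cl₂/Cl⁻ couple is the cathode and Mn²⁺/Mn is the anode.
E°cell = +1.368 − (−1.183) = +2.551 V; balancing electrons gives n = 2.
ΔG° = −nFE°cell = −(2)(96485)(+2.551) J/mol = −492 kJ/mol.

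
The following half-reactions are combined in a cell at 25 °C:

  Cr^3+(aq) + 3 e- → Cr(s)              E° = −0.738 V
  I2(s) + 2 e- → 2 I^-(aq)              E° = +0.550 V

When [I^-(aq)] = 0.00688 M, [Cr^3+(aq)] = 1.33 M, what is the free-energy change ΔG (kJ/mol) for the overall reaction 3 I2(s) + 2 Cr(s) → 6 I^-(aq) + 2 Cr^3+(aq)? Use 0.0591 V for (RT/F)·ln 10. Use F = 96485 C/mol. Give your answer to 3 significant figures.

E°cell = +0.550 − (−0.738) = +1.288 V; the balanced reaction transfers n = 6 electrons.
Here Q = [I^-(aq)]^6·[Cr^3+(aq)]^2 = 1.88×10^−13 (log Q = −12.727), giving E = +1.288 − (0.0591/6)·(−12.727) = +1.4134 V.
Then ΔG = −nFE = −6 × 96485 × +1.4134 J/mol = −818 kJ/mol.

−818 kJ/mol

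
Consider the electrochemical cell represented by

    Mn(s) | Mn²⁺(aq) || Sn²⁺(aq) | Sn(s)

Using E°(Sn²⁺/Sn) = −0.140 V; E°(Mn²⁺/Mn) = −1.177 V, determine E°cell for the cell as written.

+1.037 V

By convention the left-hand electrode in cell notation is the anode (oxidation) and the right-hand electrode is the cathode (reduction).
E°cell = E°(right) − E°(left) = −0.140 − (−1.177) = +1.037 V.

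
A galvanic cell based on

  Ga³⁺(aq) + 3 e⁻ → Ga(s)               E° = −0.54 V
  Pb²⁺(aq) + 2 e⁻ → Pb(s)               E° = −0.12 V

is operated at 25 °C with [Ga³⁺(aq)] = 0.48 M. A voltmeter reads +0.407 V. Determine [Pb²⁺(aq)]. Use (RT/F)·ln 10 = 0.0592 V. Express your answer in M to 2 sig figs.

0.22 M

With Pb²⁺/Pb at the cathode and Ga³⁺/Ga at the anode, E°cell = −0.12 − (−0.54) = +0.42 V (n = 6).
From the Nernst equation, log Q = n(E° − E)/0.0592 = 6·(+0.42 − (+0.407))/0.0592 = 1.318.
For 3 Pb²⁺(aq) + 2 Ga(s) → 3 Pb(s) + 2 Ga³⁺(aq), the reaction quotient is Q = [Ga³⁺(aq)]^2 / [Pb²⁺(aq)]^3.
Isolating [Pb²⁺(aq)] in Q = 10^{1.318} yields log [Pb²⁺(aq)] = −0.652, i.e. 0.22 M.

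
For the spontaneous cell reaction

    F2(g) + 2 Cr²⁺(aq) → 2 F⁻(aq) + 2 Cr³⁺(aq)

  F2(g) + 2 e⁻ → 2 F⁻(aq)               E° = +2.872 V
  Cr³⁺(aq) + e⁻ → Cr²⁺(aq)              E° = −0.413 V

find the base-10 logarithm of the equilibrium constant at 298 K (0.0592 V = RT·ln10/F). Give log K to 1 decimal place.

The F₂/F⁻ couple is reduced (cathode); E°cell = +2.872 − (−0.413) = +3.285 V with n = 2.
At equilibrium E = 0, so log K = nE°cell / 0.0592 = (2)(+3.285) / 0.0592 = 111.0.

log K = 111.0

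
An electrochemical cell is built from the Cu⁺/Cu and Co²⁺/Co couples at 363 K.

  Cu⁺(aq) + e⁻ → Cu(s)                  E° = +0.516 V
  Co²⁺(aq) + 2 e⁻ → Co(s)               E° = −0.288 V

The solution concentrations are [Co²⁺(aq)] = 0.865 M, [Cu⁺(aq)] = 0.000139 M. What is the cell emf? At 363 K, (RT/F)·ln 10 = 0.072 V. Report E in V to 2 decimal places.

Since E°(Cu⁺/Cu) > E°(Co²⁺/Co), Cu⁺/Cu serves as the cathode.
The standard potential is +0.516 − (−0.288) = +0.804 V and the balanced reaction transfers n = 2 electrons.
For the overall reaction 2 Cu⁺(aq) + Co(s) → 2 Cu(s) + Co²⁺(aq), Q = [Co²⁺(aq)] / [Cu⁺(aq)]^2 = 4.48×10^7, giving log Q = 7.651.
By the Nernst equation, E = +0.804 − (0.072/2)·(7.651) = +0.53 V.

+0.53 V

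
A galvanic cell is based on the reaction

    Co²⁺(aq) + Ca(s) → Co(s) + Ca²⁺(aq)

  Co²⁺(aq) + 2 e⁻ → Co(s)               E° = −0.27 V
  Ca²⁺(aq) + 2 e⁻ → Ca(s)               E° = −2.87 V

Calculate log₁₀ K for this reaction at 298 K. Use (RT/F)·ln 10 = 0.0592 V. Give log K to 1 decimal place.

The Co²⁺/Co couple is reduced (cathode); E°cell = −0.27 − (−2.87) = +2.60 V with n = 2.
At equilibrium E = 0, so log K = nE°cell / 0.0592 = (2)(+2.60) / 0.0592 = 87.8.

log K = 87.8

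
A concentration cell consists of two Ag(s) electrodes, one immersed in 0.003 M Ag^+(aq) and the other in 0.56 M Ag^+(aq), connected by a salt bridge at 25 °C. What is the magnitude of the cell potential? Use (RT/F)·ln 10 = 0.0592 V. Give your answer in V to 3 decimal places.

For a concentration cell E°cell = 0, since both electrodes use the same couple.
The compartment with the higher Ag^+(aq) concentration (0.56 M) acts as the cathode; ions are reduced there and produced at the dilute (0.003 M) anode.
With n = 1, Ecell = −(0.0592/1)·log([dilute]/[conc]) = −(0.0592/1)·log(0.003/0.56) = +0.134 V.

0.134 V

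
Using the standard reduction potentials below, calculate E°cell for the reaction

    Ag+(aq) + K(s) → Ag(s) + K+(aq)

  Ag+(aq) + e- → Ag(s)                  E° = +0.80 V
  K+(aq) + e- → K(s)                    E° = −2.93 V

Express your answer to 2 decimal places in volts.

Ag+(aq) gains electrons, so the Ag⁺/Ag couple is the cathode; the K⁺/K couple is the anode.
E°cell = E°(cathode) − E°(anode) = +0.80 − (−2.93) = +3.73 V.

+3.73 V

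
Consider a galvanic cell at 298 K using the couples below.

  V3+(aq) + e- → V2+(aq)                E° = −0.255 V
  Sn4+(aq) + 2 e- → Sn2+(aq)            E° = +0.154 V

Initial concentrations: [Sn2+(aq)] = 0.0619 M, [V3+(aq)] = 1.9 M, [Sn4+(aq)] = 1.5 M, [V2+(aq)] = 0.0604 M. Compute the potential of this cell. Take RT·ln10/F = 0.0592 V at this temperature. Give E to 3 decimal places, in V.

+0.361 V

Sn⁴⁺/Sn²⁺ is reduced (cathode, E° = +0.154 V) and V³⁺/V²⁺ is oxidized (anode).
E°cell = E°cat − E°an = +0.154 − (−0.255) = +0.409 V; n = 2.
Balancing gives Sn4+(aq) + 2 V2+(aq) → Sn2+(aq) + 2 V3+(aq); hence Q = ([Sn2+(aq)]·[V3+(aq)]^2) / ([Sn4+(aq)]·[V2+(aq)]^2) = 40.8 (log Q = 1.611).
By the Nernst equation, E = +0.409 − (0.0592/2)·(1.611) = +0.361 V.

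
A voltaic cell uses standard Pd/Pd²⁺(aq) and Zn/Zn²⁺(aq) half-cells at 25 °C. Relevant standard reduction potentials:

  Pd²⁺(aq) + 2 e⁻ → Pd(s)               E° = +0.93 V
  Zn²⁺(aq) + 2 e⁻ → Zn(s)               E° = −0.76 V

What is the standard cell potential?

Of the two couples in this cell, the one with the more positive reduction potential is reduced at the cathode: here that is Pd²⁺/Pd (+0.93 V); Zn²⁺/Zn (−0.76 V) is the anode.
E°cell = E°(cathode) − E°(anode) = +0.93 − (−0.76) = +1.69 V.

+1.69 V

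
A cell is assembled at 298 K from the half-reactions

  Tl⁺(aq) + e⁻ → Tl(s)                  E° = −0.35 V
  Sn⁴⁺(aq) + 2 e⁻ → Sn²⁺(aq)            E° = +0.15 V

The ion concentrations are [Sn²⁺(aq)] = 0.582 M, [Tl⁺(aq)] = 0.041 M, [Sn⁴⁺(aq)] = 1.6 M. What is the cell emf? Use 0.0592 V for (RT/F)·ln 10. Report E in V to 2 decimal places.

The Sn⁴⁺/Sn²⁺ couple has the more positive E°, so it is the cathode; Tl⁺/Tl is the anode.
E°cell = E°cat − E°an = +0.15 − (−0.35) = +0.50 V; n = 2.
Balancing gives Sn⁴⁺(aq) + 2 Tl(s) → Sn²⁺(aq) + 2 Tl⁺(aq); hence Q = ([Sn²⁺(aq)]·[Tl⁺(aq)]^2) / [Sn⁴⁺(aq)] = 0.000611 (log Q = −3.214).
Applying E = E° − (RT ln10/nF)·log Q gives +0.50 − (0.0592/2)(−3.214) = +0.60 V.

+0.60 V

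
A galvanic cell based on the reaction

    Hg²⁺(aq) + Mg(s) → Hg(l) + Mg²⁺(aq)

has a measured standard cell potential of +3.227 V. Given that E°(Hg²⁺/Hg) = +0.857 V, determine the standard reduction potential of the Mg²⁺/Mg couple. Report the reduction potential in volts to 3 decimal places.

In the reaction as written the Hg²⁺/Hg couple is reduced (cathode) and Mg²⁺/Mg is oxidized (anode), so E°cell = E°(Hg²⁺/Hg) − E°(Mg²⁺/Mg).
E°(Mg²⁺/Mg) = E°(cathode) − E°cell = +0.857 − (+3.227) = −2.370 V.

−2.370 V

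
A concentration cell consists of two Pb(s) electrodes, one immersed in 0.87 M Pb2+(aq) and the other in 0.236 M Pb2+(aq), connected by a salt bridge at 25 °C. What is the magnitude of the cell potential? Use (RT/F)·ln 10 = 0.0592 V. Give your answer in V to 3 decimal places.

0.017 V

For a concentration cell E°cell = 0, since both electrodes use the same couple.
The compartment with the higher Pb2+(aq) concentration (0.87 M) acts as the cathode; ions are reduced there and produced at the dilute (0.236 M) anode.
With n = 2, Ecell = −(0.0592/2)·log([dilute]/[conc]) = −(0.0592/2)·log(0.236/0.87) = +0.017 V.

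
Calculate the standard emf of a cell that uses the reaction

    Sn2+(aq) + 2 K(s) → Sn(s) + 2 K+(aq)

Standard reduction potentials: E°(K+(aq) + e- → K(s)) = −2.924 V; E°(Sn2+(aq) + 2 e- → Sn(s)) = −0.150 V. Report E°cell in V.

+2.774 V

Sn2+(aq) gains electrons, so the Sn²⁺/Sn couple is the cathode; the K⁺/K couple is the anode.
E°cell = E°(cathode) − E°(anode) = −0.150 − (−2.924) = +2.774 V.
The positive value indicates the reaction is spontaneous as written.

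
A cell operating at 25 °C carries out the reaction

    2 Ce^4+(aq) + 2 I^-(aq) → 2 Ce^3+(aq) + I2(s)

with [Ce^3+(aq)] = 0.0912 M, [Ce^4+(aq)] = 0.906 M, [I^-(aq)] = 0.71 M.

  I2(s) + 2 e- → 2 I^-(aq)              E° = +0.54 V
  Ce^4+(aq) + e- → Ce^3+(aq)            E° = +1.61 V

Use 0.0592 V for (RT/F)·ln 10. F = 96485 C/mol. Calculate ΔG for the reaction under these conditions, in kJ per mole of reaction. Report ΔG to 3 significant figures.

E°cell = +1.61 − (+0.54) = +1.07 V; the balanced reaction transfers n = 2 electrons.
Here Q = [Ce^3+(aq)]^2 / ([Ce^4+(aq)]^2·[I^-(aq)]^2) = 0.0201 (log Q = −1.697), giving E = +1.07 − (0.0592/2)·(−1.697) = +1.1202 V.
Finally ΔG = −nFE = −(2)(96485 C/mol)(+1.1202 V) = −216 kJ/mol.

−216 kJ/mol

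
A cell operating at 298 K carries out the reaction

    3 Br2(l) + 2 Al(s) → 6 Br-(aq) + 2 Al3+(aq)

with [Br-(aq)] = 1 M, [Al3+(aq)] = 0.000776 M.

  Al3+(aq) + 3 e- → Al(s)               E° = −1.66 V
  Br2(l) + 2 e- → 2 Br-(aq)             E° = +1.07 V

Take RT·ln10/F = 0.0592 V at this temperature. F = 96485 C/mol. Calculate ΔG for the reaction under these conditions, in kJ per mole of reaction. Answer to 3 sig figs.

With Br₂/Br⁻ reduced at the cathode, E°cell = +1.07 − (−1.66) = +2.73 V and n = 6.
Here Q = [Br-(aq)]^6·[Al3+(aq)]^2 = 6.02×10^−7 (log Q = −6.220), giving E = +2.73 − (0.0592/6)·(−6.220) = +2.7914 V.
Then ΔG = −nFE = −6 × 96485 × +2.7914 J/mol = −1620 kJ/mol.

−1620 kJ/mol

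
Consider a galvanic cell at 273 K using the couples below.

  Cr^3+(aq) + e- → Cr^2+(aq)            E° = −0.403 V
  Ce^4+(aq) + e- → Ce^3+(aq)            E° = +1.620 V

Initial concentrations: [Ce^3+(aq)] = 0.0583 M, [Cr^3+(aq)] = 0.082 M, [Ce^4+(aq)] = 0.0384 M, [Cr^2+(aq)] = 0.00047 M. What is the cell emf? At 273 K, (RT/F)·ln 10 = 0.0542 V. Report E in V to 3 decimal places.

The Ce⁴⁺/Ce³⁺ couple has the more positive E°, so it is the cathode; Cr³⁺/Cr²⁺ is the anode.
E°cell = E°cat − E°an = +1.620 − (−0.403) = +2.023 V; n = 1.
For the overall reaction Ce^4+(aq) + Cr^2+(aq) → Ce^3+(aq) + Cr^3+(aq), Q = ([Ce^3+(aq)]·[Cr^3+(aq)]) / ([Ce^4+(aq)]·[Cr^2+(aq)]) = 265, giving log Q = 2.423.
By the Nernst equation, E = +2.023 − (0.0542/1)·(2.423) = +1.892 V.

+1.892 V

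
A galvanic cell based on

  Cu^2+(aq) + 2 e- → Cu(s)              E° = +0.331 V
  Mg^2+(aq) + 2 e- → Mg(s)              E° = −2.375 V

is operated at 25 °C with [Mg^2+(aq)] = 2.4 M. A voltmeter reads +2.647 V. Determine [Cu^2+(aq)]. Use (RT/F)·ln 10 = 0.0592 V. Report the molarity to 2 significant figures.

Cu²⁺/Cu is the cathode (higher E°); E°cell = +0.331 − (−2.375) = +2.706 V with n = 2.
Since E = E° − (0.0592/n)·log Q, log Q = n(E° − E)/0.0592 = 1.993.
For Cu^2+(aq) + Mg(s) → Cu(s) + Mg^2+(aq), the reaction quotient is Q = [Mg^2+(aq)] / [Cu^2+(aq)].
Solving for the unknown gives log [Cu^2+(aq)] = −1.613, so [Cu^2+(aq)] ≈ 0.024 M.

0.024 M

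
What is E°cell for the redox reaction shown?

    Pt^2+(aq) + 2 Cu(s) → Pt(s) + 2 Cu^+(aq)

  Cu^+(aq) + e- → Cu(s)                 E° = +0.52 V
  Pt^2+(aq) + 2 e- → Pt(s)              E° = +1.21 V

Pt^2+(aq) gains electrons, so the Pt²⁺/Pt couple is the cathode; the Cu⁺/Cu couple is the anode.
E°cell = E°(cathode) − E°(anode) = +1.21 − (+0.52) = +0.69 V.
The positive value indicates the reaction is spontaneous as written.

+0.69 V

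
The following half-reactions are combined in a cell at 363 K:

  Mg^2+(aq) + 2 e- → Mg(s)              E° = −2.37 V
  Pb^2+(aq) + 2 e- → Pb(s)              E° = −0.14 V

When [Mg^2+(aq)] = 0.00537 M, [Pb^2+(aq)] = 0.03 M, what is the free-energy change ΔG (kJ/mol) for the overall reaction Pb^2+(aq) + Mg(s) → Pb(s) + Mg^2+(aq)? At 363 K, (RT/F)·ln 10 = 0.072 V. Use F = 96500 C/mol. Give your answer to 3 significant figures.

E°cell = −0.14 − (−2.37) = +2.23 V; the balanced reaction transfers n = 2 electrons.
Here Q = [Mg^2+(aq)] / [Pb^2+(aq)] = 0.179 (log Q = −0.747), giving E = +2.23 − (0.072/2)·(−0.747) = +2.2569 V.
Then ΔG = −nFE = −2 × 96500 × +2.2569 J/mol = −436 kJ/mol.

−436 kJ/mol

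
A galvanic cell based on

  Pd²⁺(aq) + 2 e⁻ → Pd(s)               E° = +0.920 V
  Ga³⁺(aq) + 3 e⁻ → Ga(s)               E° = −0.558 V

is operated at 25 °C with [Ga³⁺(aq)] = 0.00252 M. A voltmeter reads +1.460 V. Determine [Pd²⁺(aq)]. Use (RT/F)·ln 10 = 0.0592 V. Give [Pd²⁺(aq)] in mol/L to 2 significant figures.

0.0046 M

Pd²⁺/Pd is the cathode (higher E°); E°cell = +0.920 − (−0.558) = +1.478 V with n = 6.
Since E = E° − (0.0592/n)·log Q, log Q = n(E° − E)/0.0592 = 1.824.
Balancing electrons gives 3 Pd²⁺(aq) + 2 Ga(s) → 3 Pd(s) + 2 Ga³⁺(aq); thus Q = [Ga³⁺(aq)]^2 / [Pd²⁺(aq)]^3.
Solving for the unknown gives log [Pd²⁺(aq)] = −2.340, so [Pd²⁺(aq)] ≈ 0.0046 M.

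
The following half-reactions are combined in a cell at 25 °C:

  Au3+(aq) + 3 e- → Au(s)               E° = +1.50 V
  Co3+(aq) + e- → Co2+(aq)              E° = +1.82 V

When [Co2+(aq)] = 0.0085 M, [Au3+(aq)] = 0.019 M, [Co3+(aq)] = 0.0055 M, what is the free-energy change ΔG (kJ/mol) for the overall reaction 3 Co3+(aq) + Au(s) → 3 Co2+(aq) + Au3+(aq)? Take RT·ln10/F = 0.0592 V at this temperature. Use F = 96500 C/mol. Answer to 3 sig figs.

−99.2 kJ/mol

E°cell = +1.82 − (+1.50) = +0.32 V; the balanced reaction transfers n = 3 electrons.
The reaction quotient is ([Co2+(aq)]^3·[Au3+(aq)]) / [Co3+(aq)]^3 = 0.0701; by Nernst, E = +0.32 − (0.0592/3)(−1.154) = +0.3428 V.
ΔG = −nFE = −(3)(96500)(+0.3428) J/mol = −99.2 kJ/mol.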